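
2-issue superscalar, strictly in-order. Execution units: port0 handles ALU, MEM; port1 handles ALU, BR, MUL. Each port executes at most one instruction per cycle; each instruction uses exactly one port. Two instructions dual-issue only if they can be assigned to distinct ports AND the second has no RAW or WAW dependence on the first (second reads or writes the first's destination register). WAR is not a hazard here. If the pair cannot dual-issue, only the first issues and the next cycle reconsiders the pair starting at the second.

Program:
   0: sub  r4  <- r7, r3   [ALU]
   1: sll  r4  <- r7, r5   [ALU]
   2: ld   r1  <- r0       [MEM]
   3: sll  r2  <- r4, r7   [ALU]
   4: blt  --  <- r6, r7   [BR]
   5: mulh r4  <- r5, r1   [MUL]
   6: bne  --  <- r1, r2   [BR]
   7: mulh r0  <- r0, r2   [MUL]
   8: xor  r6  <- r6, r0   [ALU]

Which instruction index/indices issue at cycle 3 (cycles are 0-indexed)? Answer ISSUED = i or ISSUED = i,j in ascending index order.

t=0 i0:sub ; WAW r4
t=1 i1/i2:sll;ld ; dual
t=2 i3/i4:sll;blt ; dual
t=3 i5:mulh ; no-port MUL/BR
t=4 i6:bne ; no-port BR/MUL
t=5 i7:mulh ; RAW r0
t=6 i8:xor ; tail

ISSUED = 5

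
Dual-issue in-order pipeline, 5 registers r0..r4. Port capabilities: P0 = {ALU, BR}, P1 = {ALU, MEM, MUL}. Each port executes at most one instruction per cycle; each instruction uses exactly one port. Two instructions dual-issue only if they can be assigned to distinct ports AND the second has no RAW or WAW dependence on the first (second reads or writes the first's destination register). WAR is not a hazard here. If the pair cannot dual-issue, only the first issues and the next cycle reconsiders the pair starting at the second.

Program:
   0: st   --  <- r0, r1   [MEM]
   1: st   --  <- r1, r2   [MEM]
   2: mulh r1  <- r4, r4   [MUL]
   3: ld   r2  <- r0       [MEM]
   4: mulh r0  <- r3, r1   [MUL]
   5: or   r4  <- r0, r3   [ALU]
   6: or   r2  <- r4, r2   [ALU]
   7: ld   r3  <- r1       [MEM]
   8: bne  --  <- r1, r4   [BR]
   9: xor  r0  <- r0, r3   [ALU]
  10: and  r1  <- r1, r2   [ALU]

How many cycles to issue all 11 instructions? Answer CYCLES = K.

  cy0 -> i0 (st.MEM) no-port MEM/MEM
  cy1 -> i1 (st.MEM) no-port MEM/MUL
  cy2 -> i2 (mulh.MUL) no-port MUL/MEM
  cy3 -> i3 (ld.MEM) no-port MEM/MUL
  cy4 -> i4 (mulh.MUL) RAW r0
  cy5 -> i5 (or.ALU) RAW r4
  cy6 -> i6&i7 (or.ALU+ld.MEM) pair
  cy7 -> i8&i9 (bne.BR+xor.ALU) pair
  cy8 -> i10 (and.ALU) tail

CYCLES = 9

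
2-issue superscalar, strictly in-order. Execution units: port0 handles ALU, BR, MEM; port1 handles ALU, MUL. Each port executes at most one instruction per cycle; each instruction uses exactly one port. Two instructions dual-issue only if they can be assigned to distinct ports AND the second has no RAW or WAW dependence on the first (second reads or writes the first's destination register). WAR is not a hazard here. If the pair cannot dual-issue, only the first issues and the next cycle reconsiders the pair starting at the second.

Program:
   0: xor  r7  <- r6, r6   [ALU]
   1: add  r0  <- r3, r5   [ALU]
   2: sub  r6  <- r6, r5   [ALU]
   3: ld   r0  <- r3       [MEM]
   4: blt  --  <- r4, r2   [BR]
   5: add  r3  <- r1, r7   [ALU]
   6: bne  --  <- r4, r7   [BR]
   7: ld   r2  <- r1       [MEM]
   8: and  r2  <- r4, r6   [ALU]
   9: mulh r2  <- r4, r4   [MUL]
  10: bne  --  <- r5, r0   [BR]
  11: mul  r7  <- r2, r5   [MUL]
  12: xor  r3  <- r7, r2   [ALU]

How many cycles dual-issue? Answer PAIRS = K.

PAIRS = 4

0. xor;add @i0,i1  | dual
1. sub;ld @i2,i3  | dual
2. blt;add @i4,i5  | dual
3. bne @i6  | no-port BR/MEM
4. ld @i7  | WAW r2
5. and @i8  | WAW r2
6. mulh;bne @i9,i10  | dual
7. mul @i11  | RAW r7
8. xor @i12  | tail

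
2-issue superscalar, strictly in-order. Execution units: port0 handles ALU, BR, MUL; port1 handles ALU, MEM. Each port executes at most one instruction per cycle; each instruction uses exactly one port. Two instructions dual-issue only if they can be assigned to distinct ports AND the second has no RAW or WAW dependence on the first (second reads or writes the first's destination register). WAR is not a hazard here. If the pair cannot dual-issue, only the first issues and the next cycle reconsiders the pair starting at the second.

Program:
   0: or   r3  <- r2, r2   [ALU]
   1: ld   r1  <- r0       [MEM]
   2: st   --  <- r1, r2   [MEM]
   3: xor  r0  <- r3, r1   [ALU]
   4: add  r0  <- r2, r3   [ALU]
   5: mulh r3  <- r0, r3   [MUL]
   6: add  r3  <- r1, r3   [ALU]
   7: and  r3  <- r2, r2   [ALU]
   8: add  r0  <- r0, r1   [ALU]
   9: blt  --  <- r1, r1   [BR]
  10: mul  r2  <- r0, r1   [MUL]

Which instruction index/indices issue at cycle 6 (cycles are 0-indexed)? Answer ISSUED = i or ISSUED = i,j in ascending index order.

  cy0 -> i0&i1 (or.ALU/ld.MEM) dual
  cy1 -> i2&i3 (st.MEM/xor.ALU) dual
  cy2 -> i4 (add.ALU) RAW r0
  cy3 -> i5 (mulh.MUL) RAW+WAW r3
  cy4 -> i6 (add.ALU) WAW r3
  cy5 -> i7&i8 (and.ALU/add.ALU) dual
  cy6 -> i9 (blt.BR) no-port BR/MUL
  cy7 -> i10 (mul.MUL) tail

ISSUED = 9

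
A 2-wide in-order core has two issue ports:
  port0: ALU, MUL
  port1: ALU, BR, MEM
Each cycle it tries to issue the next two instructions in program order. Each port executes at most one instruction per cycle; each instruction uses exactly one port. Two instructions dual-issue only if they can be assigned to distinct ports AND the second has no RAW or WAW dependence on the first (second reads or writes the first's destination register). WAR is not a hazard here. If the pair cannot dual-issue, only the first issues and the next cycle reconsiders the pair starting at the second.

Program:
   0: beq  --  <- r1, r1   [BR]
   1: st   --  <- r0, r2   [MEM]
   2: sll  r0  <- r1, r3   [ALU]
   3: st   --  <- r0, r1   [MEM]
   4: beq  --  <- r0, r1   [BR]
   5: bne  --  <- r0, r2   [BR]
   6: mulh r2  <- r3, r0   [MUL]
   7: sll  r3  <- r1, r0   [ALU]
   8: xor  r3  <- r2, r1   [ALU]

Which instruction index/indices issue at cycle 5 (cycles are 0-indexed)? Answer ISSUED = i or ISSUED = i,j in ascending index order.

ISSUED = 7

[0] i0  beq.BR  -- no-port BR/MEM
[1] i1+i2  st.MEM+sll.ALU  -- pair
[2] i3  st.MEM  -- no-port MEM/BR
[3] i4  beq.BR  -- no-port BR/BR
[4] i5+i6  bne.BR+mulh.MUL  -- pair
[5] i7  sll.ALU  -- WAW r3
[6] i8  xor.ALU  -- tail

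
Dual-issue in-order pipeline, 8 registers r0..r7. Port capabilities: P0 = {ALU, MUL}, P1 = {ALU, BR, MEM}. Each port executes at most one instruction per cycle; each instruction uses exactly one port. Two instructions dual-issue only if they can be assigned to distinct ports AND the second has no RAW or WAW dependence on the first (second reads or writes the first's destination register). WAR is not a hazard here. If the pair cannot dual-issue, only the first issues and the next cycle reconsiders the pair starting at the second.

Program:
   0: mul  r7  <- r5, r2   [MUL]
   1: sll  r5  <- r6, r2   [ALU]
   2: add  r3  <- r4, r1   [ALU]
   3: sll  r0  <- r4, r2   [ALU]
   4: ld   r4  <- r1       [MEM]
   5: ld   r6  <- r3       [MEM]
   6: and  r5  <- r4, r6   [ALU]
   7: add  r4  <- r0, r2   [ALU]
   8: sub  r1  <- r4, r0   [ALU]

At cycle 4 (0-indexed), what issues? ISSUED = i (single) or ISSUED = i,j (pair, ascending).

ISSUED = 6,7

#0 head=0: mul.MUL+sll.ALU i0&i1 dual
#1 head=2: add.ALU+sll.ALU i2&i3 dual
#2 head=4: ld.MEM i4 no-port MEM/MEM
#3 head=5: ld.MEM i5 RAW r6
#4 head=6: and.ALU+add.ALU i6&i7 dual
#5 head=8: sub.ALU i8 tail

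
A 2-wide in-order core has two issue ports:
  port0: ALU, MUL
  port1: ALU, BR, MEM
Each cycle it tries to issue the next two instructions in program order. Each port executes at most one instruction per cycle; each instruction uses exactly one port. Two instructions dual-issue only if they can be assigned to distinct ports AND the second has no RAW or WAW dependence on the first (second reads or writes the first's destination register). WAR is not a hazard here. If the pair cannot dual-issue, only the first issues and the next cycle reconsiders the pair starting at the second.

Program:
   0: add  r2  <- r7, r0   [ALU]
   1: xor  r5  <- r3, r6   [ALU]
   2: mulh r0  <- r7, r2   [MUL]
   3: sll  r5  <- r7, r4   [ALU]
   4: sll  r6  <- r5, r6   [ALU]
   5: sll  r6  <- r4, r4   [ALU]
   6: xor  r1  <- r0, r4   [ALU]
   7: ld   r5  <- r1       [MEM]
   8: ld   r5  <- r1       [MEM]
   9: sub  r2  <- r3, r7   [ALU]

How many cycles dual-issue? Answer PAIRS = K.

PAIRS = 4

c0: i0,i1 add/xor  dual
c1: i2,i3 mulh/sll  dual
c2: i4 sll  WAW r6
c3: i5,i6 sll/xor  dual
c4: i7 ld  no-port MEM/MEM
c5: i8,i9 ld/sub  dual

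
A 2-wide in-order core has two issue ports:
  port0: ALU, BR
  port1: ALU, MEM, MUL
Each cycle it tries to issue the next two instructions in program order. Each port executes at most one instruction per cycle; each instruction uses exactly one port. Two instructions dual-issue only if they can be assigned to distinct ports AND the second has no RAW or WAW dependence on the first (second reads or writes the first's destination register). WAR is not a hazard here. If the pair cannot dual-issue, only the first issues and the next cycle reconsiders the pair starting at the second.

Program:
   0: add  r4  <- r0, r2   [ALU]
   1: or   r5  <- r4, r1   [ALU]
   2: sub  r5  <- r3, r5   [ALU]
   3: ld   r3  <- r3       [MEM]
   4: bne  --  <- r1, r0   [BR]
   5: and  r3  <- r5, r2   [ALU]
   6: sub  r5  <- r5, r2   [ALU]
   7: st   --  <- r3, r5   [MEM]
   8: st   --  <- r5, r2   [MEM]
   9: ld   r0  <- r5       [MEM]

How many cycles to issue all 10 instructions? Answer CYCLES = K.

t=0 i0:add ; RAW r4
t=1 i1:or ; RAW+WAW r5
t=2 i2/i3:sub ld ; 2-wide
t=3 i4/i5:bne and ; 2-wide
t=4 i6:sub ; RAW r5
t=5 i7:st ; no-port MEM/MEM
t=6 i8:st ; no-port MEM/MEM
t=7 i9:ld ; tail

CYCLES = 8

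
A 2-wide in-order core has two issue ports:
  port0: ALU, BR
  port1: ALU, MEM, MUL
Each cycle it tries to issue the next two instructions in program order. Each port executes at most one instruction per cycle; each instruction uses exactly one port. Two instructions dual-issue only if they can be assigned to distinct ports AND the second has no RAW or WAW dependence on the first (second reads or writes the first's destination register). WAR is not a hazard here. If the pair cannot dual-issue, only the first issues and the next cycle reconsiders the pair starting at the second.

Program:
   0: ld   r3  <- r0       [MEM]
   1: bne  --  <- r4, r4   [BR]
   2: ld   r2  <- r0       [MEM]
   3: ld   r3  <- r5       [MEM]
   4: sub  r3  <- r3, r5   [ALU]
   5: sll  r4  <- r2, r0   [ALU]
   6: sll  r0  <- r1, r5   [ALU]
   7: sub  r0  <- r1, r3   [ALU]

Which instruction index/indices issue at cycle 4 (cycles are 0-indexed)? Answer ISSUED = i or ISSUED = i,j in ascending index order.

ISSUED = 6

0. ld;bne @i0,i1  | dual
1. ld @i2  | no-port MEM/MEM
2. ld @i3  | RAW+WAW r3
3. sub;sll @i4,i5  | dual
4. sll @i6  | WAW r0
5. sub @i7  | tail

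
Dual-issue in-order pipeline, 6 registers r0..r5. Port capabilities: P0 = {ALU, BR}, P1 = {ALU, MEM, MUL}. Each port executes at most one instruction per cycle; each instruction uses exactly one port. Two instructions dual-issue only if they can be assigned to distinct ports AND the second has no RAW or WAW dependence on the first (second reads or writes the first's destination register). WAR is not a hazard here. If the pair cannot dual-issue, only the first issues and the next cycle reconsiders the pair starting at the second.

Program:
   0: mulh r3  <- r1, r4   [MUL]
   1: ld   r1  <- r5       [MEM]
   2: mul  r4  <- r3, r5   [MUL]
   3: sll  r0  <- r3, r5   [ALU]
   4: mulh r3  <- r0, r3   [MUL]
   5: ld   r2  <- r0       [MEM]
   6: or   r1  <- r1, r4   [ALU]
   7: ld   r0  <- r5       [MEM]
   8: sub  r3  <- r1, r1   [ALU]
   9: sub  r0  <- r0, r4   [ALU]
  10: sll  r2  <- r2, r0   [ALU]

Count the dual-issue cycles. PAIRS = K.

PAIRS = 3

c0: i0 mulh  no-port MUL/MEM
c1: i1 ld  no-port MEM/MUL
c2: i2&i3 mul sll  dual
c3: i4 mulh  no-port MUL/MEM
c4: i5&i6 ld or  dual
c5: i7&i8 ld sub  dual
c6: i9 sub  RAW r0
c7: i10 sll  tail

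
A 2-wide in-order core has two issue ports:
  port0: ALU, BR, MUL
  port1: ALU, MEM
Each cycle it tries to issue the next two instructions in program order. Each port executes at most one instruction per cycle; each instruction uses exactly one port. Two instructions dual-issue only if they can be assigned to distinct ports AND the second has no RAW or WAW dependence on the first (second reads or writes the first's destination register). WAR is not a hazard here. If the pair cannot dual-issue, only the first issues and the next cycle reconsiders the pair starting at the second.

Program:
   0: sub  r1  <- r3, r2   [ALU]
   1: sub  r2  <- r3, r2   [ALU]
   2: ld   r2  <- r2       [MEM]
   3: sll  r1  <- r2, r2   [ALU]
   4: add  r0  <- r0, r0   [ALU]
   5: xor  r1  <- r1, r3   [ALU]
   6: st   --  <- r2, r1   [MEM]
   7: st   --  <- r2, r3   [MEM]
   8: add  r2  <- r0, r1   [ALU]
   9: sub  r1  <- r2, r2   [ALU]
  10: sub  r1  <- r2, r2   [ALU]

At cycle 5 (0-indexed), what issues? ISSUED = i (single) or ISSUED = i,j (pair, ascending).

ISSUED = 7,8

#0 head=0: sub sub i0/i1 pair
#1 head=2: ld i2 RAW r2
#2 head=3: sll add i3/i4 pair
#3 head=5: xor i5 RAW r1
#4 head=6: st i6 no-port MEM/MEM
#5 head=7: st add i7/i8 pair
#6 head=9: sub i9 WAW r1
#7 head=10: sub i10 tail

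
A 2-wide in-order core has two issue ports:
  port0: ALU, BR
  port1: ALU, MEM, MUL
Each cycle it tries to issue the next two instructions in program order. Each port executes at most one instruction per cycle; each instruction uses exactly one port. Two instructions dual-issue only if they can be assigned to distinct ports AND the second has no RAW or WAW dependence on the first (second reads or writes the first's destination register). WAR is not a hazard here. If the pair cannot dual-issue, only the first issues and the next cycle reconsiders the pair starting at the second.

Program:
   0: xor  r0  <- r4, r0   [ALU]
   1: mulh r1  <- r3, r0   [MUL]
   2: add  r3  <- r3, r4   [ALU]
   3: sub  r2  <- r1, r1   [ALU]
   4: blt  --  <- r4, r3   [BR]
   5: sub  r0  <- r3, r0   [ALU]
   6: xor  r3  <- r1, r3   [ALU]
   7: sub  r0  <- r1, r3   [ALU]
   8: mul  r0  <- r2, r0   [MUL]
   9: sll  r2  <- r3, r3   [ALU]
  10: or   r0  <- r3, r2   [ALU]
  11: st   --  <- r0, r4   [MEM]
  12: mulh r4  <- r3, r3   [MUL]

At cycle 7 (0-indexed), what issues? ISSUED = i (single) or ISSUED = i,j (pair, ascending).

ISSUED = 11

c0: i0 xor.ALU  RAW r0
c1: i1+i2 mulh.MUL add.ALU  pair
c2: i3+i4 sub.ALU blt.BR  pair
c3: i5+i6 sub.ALU xor.ALU  pair
c4: i7 sub.ALU  RAW+WAW r0
c5: i8+i9 mul.MUL sll.ALU  pair
c6: i10 or.ALU  RAW r0
c7: i11 st.MEM  no-port MEM/MUL
c8: i12 mulh.MUL  tail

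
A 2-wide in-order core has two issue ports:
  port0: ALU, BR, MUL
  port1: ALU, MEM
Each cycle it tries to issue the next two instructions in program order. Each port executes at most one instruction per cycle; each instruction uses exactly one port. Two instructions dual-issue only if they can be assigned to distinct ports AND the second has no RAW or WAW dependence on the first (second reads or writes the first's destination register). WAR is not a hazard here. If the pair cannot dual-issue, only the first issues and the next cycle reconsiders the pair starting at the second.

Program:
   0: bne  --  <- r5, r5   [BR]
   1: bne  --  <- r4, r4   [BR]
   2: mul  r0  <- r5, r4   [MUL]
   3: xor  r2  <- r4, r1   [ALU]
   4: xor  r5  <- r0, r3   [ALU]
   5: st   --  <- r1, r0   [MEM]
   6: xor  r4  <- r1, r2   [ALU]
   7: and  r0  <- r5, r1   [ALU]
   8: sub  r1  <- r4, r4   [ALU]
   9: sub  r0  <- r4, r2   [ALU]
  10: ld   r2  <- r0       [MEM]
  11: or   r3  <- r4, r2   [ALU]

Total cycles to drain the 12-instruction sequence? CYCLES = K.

[0] i0  bne  -- no-port BR/BR
[1] i1  bne  -- no-port BR/MUL
[2] i2,i3  mul/xor  -- dual
[3] i4,i5  xor/st  -- dual
[4] i6,i7  xor/and  -- dual
[5] i8,i9  sub/sub  -- dual
[6] i10  ld  -- RAW r2
[7] i11  or  -- tail

CYCLES = 8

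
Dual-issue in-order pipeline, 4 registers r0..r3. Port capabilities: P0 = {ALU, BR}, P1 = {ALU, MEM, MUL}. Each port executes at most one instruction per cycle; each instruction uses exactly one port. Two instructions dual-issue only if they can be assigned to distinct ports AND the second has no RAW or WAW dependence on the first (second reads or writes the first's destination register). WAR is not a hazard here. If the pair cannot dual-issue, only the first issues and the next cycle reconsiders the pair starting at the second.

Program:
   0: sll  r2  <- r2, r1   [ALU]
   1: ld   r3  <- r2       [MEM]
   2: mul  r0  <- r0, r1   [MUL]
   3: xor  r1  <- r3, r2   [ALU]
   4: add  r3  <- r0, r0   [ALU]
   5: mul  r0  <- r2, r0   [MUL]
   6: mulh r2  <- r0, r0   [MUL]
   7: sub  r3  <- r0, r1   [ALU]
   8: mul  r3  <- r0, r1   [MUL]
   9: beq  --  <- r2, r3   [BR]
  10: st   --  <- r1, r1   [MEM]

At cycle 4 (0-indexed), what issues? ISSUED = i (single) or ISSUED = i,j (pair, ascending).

ISSUED = 6,7

c0: i0 sll  RAW r2
c1: i1 ld  no-port MEM/MUL
c2: i2/i3 mul;xor  2-wide
c3: i4/i5 add;mul  2-wide
c4: i6/i7 mulh;sub  2-wide
c5: i8 mul  RAW r3
c6: i9/i10 beq;st  2-wide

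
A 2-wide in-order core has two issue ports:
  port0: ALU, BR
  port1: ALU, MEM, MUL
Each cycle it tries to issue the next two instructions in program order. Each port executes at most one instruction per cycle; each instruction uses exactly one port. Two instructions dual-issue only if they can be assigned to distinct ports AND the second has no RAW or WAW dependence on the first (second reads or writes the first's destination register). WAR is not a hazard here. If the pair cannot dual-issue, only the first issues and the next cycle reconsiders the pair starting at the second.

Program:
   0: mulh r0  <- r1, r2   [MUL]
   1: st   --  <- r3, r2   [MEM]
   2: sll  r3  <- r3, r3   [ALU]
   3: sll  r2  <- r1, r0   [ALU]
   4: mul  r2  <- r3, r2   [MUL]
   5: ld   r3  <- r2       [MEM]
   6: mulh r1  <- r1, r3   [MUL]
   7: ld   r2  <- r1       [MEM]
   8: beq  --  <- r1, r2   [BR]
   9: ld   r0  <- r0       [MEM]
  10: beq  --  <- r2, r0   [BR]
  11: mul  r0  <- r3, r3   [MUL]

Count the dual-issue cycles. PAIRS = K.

PAIRS = 3

t=0 i0:mulh ; no-port MUL/MEM
t=1 i1,i2:st sll ; dual
t=2 i3:sll ; RAW+WAW r2
t=3 i4:mul ; no-port MUL/MEM
t=4 i5:ld ; no-port MEM/MUL
t=5 i6:mulh ; no-port MUL/MEM
t=6 i7:ld ; RAW r2
t=7 i8,i9:beq ld ; dual
t=8 i10,i11:beq mul ; dual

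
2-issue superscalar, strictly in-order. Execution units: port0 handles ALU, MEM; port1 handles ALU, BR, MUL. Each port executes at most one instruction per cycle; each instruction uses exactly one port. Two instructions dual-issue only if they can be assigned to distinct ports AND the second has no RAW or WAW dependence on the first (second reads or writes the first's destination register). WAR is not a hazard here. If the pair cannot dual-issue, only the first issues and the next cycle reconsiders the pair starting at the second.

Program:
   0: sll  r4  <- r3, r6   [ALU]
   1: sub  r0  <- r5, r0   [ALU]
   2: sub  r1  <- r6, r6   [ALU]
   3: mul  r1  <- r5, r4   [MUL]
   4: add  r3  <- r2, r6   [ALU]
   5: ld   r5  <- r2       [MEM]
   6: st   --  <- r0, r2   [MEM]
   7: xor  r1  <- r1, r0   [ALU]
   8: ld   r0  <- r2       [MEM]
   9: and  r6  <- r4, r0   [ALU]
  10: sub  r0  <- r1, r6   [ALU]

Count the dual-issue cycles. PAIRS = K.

PAIRS = 3

  cy0 -> i0,i1 (sll+sub) 2-wide
  cy1 -> i2 (sub) WAW r1
  cy2 -> i3,i4 (mul+add) 2-wide
  cy3 -> i5 (ld) no-port MEM/MEM
  cy4 -> i6,i7 (st+xor) 2-wide
  cy5 -> i8 (ld) RAW r0
  cy6 -> i9 (and) RAW r6
  cy7 -> i10 (sub) tail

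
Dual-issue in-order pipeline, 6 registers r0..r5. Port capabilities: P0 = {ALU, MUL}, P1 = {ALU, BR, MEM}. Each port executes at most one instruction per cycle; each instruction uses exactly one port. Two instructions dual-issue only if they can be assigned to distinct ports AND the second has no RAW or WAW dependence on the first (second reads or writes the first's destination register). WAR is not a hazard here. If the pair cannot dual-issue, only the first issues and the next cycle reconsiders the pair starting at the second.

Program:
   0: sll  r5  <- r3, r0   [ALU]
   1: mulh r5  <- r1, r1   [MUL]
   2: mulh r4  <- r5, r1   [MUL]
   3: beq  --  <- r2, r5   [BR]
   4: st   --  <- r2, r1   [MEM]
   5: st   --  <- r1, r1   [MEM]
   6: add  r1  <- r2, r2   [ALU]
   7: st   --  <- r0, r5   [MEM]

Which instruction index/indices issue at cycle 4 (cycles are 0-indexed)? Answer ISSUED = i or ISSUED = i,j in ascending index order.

ISSUED = 5,6

  cy0 -> i0 (sll) WAW r5
  cy1 -> i1 (mulh) no-port MUL/MUL
  cy2 -> i2+i3 (mulh;beq) dual
  cy3 -> i4 (st) no-port MEM/MEM
  cy4 -> i5+i6 (st;add) dual
  cy5 -> i7 (st) tail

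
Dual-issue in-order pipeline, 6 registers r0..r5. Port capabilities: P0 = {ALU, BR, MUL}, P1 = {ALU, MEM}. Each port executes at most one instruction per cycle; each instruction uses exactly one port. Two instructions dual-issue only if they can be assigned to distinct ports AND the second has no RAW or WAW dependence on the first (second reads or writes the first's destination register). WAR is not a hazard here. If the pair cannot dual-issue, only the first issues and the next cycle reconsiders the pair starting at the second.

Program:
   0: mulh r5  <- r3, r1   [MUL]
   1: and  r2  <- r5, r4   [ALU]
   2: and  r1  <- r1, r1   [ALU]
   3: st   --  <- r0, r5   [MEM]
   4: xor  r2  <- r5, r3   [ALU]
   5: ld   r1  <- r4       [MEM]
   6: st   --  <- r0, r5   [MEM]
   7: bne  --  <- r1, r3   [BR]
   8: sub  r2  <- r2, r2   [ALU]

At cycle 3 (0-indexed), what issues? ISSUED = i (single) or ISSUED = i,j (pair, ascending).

ISSUED = 5

[0] i0  mulh.MUL  -- RAW r5
[1] i1/i2  and.ALU;and.ALU  -- dual
[2] i3/i4  st.MEM;xor.ALU  -- dual
[3] i5  ld.MEM  -- no-port MEM/MEM
[4] i6/i7  st.MEM;bne.BR  -- dual
[5] i8  sub.ALU  -- tail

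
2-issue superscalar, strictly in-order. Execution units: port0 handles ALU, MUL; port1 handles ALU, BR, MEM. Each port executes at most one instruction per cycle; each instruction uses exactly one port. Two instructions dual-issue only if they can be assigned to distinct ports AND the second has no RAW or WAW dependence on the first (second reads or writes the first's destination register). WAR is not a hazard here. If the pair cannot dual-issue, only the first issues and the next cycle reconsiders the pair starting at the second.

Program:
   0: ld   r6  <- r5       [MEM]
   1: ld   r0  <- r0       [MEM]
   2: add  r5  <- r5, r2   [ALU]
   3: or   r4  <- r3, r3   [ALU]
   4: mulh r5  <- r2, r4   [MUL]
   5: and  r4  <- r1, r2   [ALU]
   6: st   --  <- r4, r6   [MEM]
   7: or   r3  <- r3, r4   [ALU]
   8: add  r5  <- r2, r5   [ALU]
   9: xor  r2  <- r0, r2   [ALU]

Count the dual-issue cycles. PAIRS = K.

PAIRS = 4

  cy0 -> i0 (ld) no-port MEM/MEM
  cy1 -> i1&i2 (ld/add) dual
  cy2 -> i3 (or) RAW r4
  cy3 -> i4&i5 (mulh/and) dual
  cy4 -> i6&i7 (st/or) dual
  cy5 -> i8&i9 (add/xor) dual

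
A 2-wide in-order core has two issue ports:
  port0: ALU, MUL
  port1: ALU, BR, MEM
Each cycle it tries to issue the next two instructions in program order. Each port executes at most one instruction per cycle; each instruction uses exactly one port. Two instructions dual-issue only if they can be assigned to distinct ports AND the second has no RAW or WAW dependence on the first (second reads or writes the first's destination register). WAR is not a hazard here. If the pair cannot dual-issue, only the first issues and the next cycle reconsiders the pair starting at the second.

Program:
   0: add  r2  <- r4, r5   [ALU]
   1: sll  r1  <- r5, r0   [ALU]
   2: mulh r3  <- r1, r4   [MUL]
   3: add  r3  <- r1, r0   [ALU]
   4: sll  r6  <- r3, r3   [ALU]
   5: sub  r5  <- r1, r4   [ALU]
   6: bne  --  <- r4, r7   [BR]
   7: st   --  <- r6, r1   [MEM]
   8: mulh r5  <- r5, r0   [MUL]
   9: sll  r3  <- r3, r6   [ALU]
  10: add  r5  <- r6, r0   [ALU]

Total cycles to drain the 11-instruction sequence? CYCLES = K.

CYCLES = 7

  cy0 -> i0,i1 (add.ALU sll.ALU) pair
  cy1 -> i2 (mulh.MUL) WAW r3
  cy2 -> i3 (add.ALU) RAW r3
  cy3 -> i4,i5 (sll.ALU sub.ALU) pair
  cy4 -> i6 (bne.BR) no-port BR/MEM
  cy5 -> i7,i8 (st.MEM mulh.MUL) pair
  cy6 -> i9,i10 (sll.ALU add.ALU) pair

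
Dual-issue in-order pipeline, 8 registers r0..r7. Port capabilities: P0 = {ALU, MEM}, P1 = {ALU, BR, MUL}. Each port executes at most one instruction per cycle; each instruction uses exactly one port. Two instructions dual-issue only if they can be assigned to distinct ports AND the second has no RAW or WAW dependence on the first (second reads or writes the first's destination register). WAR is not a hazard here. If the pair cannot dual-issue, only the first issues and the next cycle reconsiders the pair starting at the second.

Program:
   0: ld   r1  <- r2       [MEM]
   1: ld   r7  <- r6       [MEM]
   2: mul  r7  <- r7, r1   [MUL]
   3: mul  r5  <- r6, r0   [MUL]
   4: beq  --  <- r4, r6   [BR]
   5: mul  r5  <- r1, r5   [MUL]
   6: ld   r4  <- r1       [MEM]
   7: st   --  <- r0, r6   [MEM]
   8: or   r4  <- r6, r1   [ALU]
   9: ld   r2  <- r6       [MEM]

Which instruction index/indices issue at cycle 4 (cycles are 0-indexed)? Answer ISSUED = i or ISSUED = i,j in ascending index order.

ISSUED = 4

0. ld.MEM @i0  | no-port MEM/MEM
1. ld.MEM @i1  | RAW+WAW r7
2. mul.MUL @i2  | no-port MUL/MUL
3. mul.MUL @i3  | no-port MUL/BR
4. beq.BR @i4  | no-port BR/MUL
5. mul.MUL;ld.MEM @i5+i6  | dual
6. st.MEM;or.ALU @i7+i8  | dual
7. ld.MEM @i9  | tail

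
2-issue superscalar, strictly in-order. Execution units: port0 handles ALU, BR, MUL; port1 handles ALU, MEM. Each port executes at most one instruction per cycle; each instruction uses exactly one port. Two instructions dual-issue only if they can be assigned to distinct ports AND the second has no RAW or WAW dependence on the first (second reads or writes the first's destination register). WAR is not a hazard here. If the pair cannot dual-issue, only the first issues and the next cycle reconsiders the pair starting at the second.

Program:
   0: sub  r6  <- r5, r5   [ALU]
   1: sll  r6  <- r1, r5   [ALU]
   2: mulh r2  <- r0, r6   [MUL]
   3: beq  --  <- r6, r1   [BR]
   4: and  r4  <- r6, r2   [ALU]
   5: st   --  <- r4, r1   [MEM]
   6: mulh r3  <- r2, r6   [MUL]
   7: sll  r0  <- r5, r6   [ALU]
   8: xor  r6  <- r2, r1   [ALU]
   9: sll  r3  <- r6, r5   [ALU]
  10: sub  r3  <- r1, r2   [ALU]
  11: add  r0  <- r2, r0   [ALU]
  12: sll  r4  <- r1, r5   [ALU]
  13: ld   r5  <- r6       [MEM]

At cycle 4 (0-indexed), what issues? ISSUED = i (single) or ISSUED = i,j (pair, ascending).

ISSUED = 5,6

t=0 i0:sub.ALU ; WAW r6
t=1 i1:sll.ALU ; RAW r6
t=2 i2:mulh.MUL ; no-port MUL/BR
t=3 i3&i4:beq.BR/and.ALU ; pair
t=4 i5&i6:st.MEM/mulh.MUL ; pair
t=5 i7&i8:sll.ALU/xor.ALU ; pair
t=6 i9:sll.ALU ; WAW r3
t=7 i10&i11:sub.ALU/add.ALU ; pair
t=8 i12&i13:sll.ALU/ld.MEM ; pair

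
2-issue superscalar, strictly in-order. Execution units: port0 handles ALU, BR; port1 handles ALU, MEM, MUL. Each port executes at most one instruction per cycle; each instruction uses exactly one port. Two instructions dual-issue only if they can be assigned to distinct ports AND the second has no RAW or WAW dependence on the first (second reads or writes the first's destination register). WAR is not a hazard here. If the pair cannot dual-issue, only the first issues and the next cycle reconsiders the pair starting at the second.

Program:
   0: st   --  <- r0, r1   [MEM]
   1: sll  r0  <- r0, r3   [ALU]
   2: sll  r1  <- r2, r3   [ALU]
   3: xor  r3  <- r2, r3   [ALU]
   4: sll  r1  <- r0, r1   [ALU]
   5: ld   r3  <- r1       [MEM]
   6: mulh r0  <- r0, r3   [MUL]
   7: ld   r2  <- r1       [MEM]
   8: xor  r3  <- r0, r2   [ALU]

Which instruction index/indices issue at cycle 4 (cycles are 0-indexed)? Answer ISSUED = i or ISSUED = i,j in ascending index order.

t=0 i0,i1:st sll ; pair
t=1 i2,i3:sll xor ; pair
t=2 i4:sll ; RAW r1
t=3 i5:ld ; no-port MEM/MUL
t=4 i6:mulh ; no-port MUL/MEM
t=5 i7:ld ; RAW r2
t=6 i8:xor ; tail

ISSUED = 6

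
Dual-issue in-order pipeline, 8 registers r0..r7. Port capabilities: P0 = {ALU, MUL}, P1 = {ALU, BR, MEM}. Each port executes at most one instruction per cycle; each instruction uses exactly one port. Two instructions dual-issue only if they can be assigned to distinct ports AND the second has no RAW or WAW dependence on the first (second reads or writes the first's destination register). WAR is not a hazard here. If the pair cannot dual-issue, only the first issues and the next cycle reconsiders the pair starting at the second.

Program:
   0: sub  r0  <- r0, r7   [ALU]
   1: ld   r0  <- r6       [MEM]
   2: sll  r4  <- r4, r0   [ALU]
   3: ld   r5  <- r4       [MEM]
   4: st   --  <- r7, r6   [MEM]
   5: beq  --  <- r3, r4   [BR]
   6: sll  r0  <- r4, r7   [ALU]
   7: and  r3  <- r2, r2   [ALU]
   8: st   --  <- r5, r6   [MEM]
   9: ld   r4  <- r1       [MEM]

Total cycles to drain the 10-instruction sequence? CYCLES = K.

c0: i0 sub.ALU  WAW r0
c1: i1 ld.MEM  RAW r0
c2: i2 sll.ALU  RAW r4
c3: i3 ld.MEM  no-port MEM/MEM
c4: i4 st.MEM  no-port MEM/BR
c5: i5&i6 beq.BR+sll.ALU  dual
c6: i7&i8 and.ALU+st.MEM  dual
c7: i9 ld.MEM  tail

CYCLES = 8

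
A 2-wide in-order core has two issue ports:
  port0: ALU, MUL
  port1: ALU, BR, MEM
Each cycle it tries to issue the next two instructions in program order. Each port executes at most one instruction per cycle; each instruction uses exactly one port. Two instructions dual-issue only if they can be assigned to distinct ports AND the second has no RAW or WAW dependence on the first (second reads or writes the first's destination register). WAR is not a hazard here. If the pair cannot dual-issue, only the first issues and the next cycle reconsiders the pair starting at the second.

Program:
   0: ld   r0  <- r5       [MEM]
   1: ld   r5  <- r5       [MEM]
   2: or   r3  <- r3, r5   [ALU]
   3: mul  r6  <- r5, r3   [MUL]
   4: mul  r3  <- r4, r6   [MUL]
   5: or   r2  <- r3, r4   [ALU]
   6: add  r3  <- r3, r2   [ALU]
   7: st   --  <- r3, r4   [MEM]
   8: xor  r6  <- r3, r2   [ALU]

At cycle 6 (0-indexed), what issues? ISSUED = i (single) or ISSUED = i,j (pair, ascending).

c0: i0 ld  no-port MEM/MEM
c1: i1 ld  RAW r5
c2: i2 or  RAW r3
c3: i3 mul  no-port MUL/MUL
c4: i4 mul  RAW r3
c5: i5 or  RAW r2
c6: i6 add  RAW r3
c7: i7&i8 st+xor  dual

ISSUED = 6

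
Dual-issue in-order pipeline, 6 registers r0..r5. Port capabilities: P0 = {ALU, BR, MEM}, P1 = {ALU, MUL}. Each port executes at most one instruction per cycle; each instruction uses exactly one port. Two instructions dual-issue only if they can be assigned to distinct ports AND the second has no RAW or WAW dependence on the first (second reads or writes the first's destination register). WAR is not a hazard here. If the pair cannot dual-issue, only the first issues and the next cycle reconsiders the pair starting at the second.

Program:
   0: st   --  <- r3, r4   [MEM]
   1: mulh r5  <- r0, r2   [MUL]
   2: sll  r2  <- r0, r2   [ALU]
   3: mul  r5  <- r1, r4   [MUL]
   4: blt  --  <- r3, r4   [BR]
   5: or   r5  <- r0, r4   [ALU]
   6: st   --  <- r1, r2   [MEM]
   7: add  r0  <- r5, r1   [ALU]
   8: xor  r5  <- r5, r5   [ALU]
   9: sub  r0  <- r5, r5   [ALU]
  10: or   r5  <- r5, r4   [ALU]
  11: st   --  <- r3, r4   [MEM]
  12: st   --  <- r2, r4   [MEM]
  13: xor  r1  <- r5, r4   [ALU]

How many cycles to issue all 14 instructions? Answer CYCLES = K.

c0: i0&i1 st/mulh  2-wide
c1: i2&i3 sll/mul  2-wide
c2: i4&i5 blt/or  2-wide
c3: i6&i7 st/add  2-wide
c4: i8 xor  RAW r5
c5: i9&i10 sub/or  2-wide
c6: i11 st  no-port MEM/MEM
c7: i12&i13 st/xor  2-wide

CYCLES = 8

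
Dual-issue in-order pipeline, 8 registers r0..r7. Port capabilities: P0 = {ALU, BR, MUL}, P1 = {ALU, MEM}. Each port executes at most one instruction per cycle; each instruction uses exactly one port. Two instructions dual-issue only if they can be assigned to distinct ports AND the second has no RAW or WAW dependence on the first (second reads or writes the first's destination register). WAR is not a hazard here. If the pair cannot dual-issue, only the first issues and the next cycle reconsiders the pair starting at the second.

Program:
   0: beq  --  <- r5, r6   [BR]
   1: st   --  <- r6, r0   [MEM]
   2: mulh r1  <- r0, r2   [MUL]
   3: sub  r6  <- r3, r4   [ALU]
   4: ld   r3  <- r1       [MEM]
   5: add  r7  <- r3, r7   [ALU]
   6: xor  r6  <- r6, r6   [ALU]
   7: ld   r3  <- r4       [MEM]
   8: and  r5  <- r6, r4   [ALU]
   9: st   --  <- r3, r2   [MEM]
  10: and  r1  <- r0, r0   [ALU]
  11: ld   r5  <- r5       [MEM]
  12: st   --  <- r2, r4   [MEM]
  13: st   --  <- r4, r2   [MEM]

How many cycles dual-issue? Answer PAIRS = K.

#0 head=0: beq/st i0,i1 2-wide
#1 head=2: mulh/sub i2,i3 2-wide
#2 head=4: ld i4 RAW r3
#3 head=5: add/xor i5,i6 2-wide
#4 head=7: ld/and i7,i8 2-wide
#5 head=9: st/and i9,i10 2-wide
#6 head=11: ld i11 no-port MEM/MEM
#7 head=12: st i12 no-port MEM/MEM
#8 head=13: st i13 tail

PAIRS = 5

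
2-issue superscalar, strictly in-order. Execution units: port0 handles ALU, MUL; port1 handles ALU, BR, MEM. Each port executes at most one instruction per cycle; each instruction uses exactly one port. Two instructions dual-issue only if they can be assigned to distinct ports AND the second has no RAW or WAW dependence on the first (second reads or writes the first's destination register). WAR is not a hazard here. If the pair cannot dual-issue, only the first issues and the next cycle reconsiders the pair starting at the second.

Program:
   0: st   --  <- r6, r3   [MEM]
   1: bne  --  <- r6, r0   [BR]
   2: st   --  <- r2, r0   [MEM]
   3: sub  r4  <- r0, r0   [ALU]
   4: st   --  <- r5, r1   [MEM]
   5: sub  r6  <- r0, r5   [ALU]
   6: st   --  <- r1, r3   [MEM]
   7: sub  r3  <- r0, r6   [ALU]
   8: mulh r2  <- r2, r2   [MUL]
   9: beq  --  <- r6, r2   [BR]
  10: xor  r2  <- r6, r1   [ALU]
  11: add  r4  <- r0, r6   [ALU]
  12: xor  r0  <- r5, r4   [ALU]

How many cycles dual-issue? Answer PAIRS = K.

0. st.MEM @i0  | no-port MEM/BR
1. bne.BR @i1  | no-port BR/MEM
2. st.MEM/sub.ALU @i2/i3  | dual
3. st.MEM/sub.ALU @i4/i5  | dual
4. st.MEM/sub.ALU @i6/i7  | dual
5. mulh.MUL @i8  | RAW r2
6. beq.BR/xor.ALU @i9/i10  | dual
7. add.ALU @i11  | RAW r4
8. xor.ALU @i12  | tail

PAIRS = 4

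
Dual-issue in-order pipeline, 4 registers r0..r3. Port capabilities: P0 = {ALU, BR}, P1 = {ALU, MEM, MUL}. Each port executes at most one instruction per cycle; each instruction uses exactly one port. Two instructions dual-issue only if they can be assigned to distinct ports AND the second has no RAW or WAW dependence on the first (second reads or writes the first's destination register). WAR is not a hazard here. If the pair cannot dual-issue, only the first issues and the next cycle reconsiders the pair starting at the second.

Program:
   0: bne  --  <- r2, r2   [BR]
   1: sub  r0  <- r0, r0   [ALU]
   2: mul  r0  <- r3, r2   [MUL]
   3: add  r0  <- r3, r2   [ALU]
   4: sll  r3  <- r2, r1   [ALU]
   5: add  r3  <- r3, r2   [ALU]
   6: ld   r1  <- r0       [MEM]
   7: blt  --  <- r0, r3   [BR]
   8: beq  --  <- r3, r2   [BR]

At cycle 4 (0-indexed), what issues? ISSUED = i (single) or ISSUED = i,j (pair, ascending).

  cy0 -> i0+i1 (bne.BR/sub.ALU) dual
  cy1 -> i2 (mul.MUL) WAW r0
  cy2 -> i3+i4 (add.ALU/sll.ALU) dual
  cy3 -> i5+i6 (add.ALU/ld.MEM) dual
  cy4 -> i7 (blt.BR) no-port BR/BR
  cy5 -> i8 (beq.BR) tail

ISSUED = 7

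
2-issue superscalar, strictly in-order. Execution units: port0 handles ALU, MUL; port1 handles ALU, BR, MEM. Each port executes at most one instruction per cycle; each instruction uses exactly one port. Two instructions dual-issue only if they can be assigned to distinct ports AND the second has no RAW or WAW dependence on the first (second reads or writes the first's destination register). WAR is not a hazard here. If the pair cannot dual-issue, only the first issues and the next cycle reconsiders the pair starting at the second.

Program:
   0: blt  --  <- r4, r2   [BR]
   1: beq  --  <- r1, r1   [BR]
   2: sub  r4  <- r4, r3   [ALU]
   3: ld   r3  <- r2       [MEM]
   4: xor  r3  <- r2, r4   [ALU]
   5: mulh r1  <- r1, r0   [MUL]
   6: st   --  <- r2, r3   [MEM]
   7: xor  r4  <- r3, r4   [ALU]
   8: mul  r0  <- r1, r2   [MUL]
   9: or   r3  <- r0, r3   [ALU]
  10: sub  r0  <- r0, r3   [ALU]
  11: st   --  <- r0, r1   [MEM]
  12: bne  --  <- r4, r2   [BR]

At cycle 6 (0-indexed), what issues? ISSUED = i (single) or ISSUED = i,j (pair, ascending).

ISSUED = 9

[0] i0  blt.BR  -- no-port BR/BR
[1] i1,i2  beq.BR+sub.ALU  -- 2-wide
[2] i3  ld.MEM  -- WAW r3
[3] i4,i5  xor.ALU+mulh.MUL  -- 2-wide
[4] i6,i7  st.MEM+xor.ALU  -- 2-wide
[5] i8  mul.MUL  -- RAW r0
[6] i9  or.ALU  -- RAW r3
[7] i10  sub.ALU  -- RAW r0
[8] i11  st.MEM  -- no-port MEM/BR
[9] i12  bne.BR  -- tail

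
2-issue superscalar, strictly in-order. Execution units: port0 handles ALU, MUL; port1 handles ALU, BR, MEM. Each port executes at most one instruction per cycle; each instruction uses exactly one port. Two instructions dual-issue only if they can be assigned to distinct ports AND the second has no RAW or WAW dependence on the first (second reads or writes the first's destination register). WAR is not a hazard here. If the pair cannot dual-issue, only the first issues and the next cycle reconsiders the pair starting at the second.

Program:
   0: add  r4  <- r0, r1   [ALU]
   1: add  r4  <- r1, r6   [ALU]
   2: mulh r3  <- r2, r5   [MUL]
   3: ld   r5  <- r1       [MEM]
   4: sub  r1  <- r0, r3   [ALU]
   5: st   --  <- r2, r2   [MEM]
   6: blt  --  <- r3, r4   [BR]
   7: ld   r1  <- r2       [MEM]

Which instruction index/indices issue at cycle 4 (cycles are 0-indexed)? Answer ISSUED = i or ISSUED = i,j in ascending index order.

  cy0 -> i0 (add) WAW r4
  cy1 -> i1&i2 (add;mulh) 2-wide
  cy2 -> i3&i4 (ld;sub) 2-wide
  cy3 -> i5 (st) no-port MEM/BR
  cy4 -> i6 (blt) no-port BR/MEM
  cy5 -> i7 (ld) tail

ISSUED = 6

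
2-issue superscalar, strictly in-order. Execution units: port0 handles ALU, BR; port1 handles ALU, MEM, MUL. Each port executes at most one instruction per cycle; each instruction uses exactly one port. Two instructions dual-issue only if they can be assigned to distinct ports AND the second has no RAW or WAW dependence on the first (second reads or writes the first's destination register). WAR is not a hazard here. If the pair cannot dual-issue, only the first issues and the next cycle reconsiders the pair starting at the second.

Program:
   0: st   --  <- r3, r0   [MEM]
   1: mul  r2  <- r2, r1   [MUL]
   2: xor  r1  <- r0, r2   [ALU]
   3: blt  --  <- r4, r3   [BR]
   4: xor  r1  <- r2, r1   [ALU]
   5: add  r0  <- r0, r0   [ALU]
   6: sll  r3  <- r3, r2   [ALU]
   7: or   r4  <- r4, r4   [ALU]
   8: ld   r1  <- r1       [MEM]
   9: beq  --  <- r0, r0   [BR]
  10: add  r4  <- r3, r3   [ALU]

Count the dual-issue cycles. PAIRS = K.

PAIRS = 4

t=0 i0:st ; no-port MEM/MUL
t=1 i1:mul ; RAW r2
t=2 i2/i3:xor blt ; 2-wide
t=3 i4/i5:xor add ; 2-wide
t=4 i6/i7:sll or ; 2-wide
t=5 i8/i9:ld beq ; 2-wide
t=6 i10:add ; tail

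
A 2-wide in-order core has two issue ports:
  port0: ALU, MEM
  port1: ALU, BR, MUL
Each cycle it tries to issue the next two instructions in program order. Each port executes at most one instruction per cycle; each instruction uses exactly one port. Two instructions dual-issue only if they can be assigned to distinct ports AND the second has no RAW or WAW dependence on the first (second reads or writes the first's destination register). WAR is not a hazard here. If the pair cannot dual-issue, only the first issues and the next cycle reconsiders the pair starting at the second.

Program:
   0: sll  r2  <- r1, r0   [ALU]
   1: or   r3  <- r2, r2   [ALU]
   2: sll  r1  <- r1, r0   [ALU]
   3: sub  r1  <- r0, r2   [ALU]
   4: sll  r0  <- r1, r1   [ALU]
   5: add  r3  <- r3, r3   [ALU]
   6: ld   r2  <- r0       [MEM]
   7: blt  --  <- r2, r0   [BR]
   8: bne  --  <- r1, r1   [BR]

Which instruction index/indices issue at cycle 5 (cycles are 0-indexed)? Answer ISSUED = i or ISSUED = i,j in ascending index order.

ISSUED = 7

#0 head=0: sll.ALU i0 RAW r2
#1 head=1: or.ALU;sll.ALU i1/i2 pair
#2 head=3: sub.ALU i3 RAW r1
#3 head=4: sll.ALU;add.ALU i4/i5 pair
#4 head=6: ld.MEM i6 RAW r2
#5 head=7: blt.BR i7 no-port BR/BR
#6 head=8: bne.BR i8 tail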